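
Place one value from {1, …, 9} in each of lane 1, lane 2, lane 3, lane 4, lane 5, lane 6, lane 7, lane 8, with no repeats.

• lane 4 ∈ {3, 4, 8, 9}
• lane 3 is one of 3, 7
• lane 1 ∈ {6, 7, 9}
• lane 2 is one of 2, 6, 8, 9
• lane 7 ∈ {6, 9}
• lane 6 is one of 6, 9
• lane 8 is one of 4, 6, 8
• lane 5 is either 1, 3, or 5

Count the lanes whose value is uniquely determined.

lane 6 and lane 7 between them cover only {6, 9} — a naked pair. Remove those values from lane 1, lane 2, lane 4, lane 8.
That leaves lane 1 = 7. So lane 3 can't be 7.
lane 3's domain is down to {3}, so lane 3 = 3. Strike 3 from lane 4, lane 5.
lane 4 and lane 8 between them cover only {4, 8} — a naked pair. Remove those values from lane 2.
lane 2 must be 2 (only option left).
Determined: lane 1=7, lane 2=2, lane 3=3. The other lanes each still have more than one consistent value. That makes 3.

3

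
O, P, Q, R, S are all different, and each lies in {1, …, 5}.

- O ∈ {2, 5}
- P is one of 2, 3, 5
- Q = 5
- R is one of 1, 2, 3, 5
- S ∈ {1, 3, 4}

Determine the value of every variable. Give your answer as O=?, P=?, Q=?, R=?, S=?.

Q has just one choice, so Q = 5. Eliminate 5 elsewhere: O, P, R.
O has just one choice, so O = 2. Strike 2 from P, R.
P must be 3 (only option left). So R, S can't be 3.
R's domain is down to {1}, so R = 1. Eliminate 1 elsewhere: S.
That leaves S = 4.

O=2, P=3, Q=5, R=1, S=4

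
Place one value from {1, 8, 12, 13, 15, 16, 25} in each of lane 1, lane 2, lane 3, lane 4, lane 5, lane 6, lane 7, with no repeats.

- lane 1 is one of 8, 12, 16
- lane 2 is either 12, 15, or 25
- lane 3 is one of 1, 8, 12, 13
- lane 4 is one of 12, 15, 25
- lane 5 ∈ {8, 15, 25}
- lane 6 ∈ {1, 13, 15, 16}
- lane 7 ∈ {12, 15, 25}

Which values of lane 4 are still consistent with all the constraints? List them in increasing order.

12, 15, 25

lane 2, lane 4, lane 7 share exactly the 3 values {12, 15, 25}; by pigeonhole those values go to them, so strike 12, 15, 25 from lane 1, lane 3, lane 5, lane 6.
lane 5 must be 8 (only option left). Remove 8 from lane 1, lane 3.
That leaves lane 1 = 16. Remove 16 from lane 6.
No further eliminations apply; lane 4 can still be any of 12, 15, 25.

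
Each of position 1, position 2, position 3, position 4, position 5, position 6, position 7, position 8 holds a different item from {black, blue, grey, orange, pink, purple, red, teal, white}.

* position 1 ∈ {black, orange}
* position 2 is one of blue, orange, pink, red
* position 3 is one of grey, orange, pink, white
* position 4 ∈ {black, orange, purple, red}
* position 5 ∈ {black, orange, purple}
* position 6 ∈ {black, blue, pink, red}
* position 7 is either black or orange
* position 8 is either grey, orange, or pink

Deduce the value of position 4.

The 8 variables draw from only 8 values {black, blue, grey, orange, pink, purple, red, white}, so each is used; only position 3 can be white, hence position 3 = white.
The 7 still-open variables together cover exactly {black, blue, grey, orange, pink, purple, red} — 7 values for 7 variables — and grey appears only in position 8's list, so position 8 = grey.
position 1 and position 7 share exactly the 2 values {black, orange}; by pigeonhole those values go to them, so strike black, orange from position 2, position 4, position 5, position 6.
position 5's domain is down to {purple}, so position 5 = purple. Eliminate purple elsewhere: position 4.
So position 4 = red.

red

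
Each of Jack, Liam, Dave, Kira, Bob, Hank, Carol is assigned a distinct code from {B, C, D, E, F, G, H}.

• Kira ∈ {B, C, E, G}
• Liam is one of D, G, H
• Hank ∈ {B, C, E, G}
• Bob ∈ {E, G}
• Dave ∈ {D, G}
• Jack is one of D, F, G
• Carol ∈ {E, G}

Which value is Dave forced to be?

Among the 7 variables, F fits only Jack (and all 7 values in {B, C, D, E, F, G, H} must be used), so Jack = F.
Among the 6 still-open variables, H fits only Liam (and all 6 values in {B, C, D, E, G, H} must be used), so Liam = H.
The 5 still-open variables draw from only 5 values {B, C, D, E, G}, so each is used; only Dave can be D, hence Dave = D.

D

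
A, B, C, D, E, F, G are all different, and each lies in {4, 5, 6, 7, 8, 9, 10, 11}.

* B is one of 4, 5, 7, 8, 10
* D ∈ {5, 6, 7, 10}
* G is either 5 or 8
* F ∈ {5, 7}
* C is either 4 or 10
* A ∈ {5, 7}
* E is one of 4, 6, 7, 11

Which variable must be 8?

The 7 variables together cover exactly {4, 5, 6, 7, 8, 10, 11} — 7 values for 7 variables — and 11 appears only in E's list, so E = 11.
The 6 still-open variables draw from only 6 values {4, 5, 6, 7, 8, 10}, so each is used; only D can be 6, hence D = 6.
A and F share exactly the 2 values {5, 7}; by pigeonhole those values go to them, so strike 5, 7 from B, G.
So 8 goes to G.

G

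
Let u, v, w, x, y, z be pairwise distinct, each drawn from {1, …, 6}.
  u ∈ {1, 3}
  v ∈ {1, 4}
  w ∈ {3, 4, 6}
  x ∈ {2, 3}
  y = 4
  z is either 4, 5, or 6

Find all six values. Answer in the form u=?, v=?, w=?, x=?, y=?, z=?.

u=3, v=1, w=6, x=2, y=4, z=5

y has just one choice, so y = 4. Eliminate 4 elsewhere: v, w, z.
v has just one choice, so v = 1. Remove 1 from u.
u has just one choice, so u = 3. Remove 3 from w, x.
That leaves w = 6. So z can't be 6.
That leaves x = 2.
z must be 5 (only option left).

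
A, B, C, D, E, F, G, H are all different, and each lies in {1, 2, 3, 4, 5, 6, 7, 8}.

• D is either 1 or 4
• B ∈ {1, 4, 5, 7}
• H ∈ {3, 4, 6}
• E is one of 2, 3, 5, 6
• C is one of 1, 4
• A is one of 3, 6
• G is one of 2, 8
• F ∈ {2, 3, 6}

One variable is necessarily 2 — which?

F

Among the 8 variables, 7 fits only B (and all 8 values in {1, 2, 3, 4, 5, 6, 7, 8} must be used), so B = 7.
The 7 still-open variables together cover exactly {1, 2, 3, 4, 5, 6, 8} — 7 values for 7 variables — and 5 appears only in E's list, so E = 5.
The 6 still-open variables together cover exactly {1, 2, 3, 4, 6, 8} — 6 values for 6 variables — and 8 appears only in G's list, so G = 8.
Among the 5 still-open variables, 2 fits only F (and all 5 values in {1, 2, 3, 4, 6} must be used), so F = 2.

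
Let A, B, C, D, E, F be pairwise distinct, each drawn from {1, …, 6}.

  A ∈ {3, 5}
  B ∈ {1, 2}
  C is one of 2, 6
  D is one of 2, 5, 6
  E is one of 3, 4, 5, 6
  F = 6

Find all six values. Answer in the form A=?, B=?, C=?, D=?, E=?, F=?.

F must be 6 (only option left). Eliminate 6 elsewhere: C, D, E.
C must be 2 (only option left). Eliminate 2 elsewhere: B, D.
D has just one choice, so D = 5. Remove 5 from A, E.
A has just one choice, so A = 3. Strike 3 from E.
That leaves B = 1.
That leaves E = 4.

A=3, B=1, C=2, D=5, E=4, F=6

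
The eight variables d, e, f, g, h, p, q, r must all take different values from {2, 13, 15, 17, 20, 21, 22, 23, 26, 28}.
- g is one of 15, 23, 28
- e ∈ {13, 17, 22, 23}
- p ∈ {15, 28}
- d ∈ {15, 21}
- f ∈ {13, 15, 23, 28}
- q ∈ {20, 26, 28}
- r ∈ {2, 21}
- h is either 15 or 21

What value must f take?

13

d and h between them cover only {15, 21} — a naked pair. Remove those values from f, g, p, r.
p has just one choice, so p = 28. Strike 28 from f, g, q.
That leaves r = 2.
g must be 23 (only option left). Eliminate 23 elsewhere: e, f.
So f = 13.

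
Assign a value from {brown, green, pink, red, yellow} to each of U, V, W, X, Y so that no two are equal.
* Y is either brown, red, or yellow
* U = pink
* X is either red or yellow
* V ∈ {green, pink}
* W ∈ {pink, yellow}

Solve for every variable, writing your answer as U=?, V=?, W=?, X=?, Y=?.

U's domain is down to {pink}, so U = pink. Remove pink from V, W.
V's domain is down to {green}, so V = green.
W has just one choice, so W = yellow. So X, Y can't be yellow.
X must be red (only option left). So Y can't be red.
Y's domain is down to {brown}, so Y = brown.

U=pink, V=green, W=yellow, X=red, Y=brown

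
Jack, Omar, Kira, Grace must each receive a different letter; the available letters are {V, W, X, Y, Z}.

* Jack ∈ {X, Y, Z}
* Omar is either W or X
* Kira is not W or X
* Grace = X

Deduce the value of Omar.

W

Grace must be X (only option left). Eliminate X elsewhere: Jack, Omar.
So Omar = W.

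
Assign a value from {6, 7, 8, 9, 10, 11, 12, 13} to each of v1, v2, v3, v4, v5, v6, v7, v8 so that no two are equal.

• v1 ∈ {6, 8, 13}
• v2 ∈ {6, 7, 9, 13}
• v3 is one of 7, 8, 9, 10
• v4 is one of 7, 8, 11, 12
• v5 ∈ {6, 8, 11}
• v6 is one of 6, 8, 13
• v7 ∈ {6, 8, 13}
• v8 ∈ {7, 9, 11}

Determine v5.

The 8 variables draw from only 8 values {6, 7, 8, 9, 10, 11, 12, 13}, so each is used; only v3 can be 10, hence v3 = 10.
Among the 7 still-open variables, 12 fits only v4 (and all 7 values in {6, 7, 8, 9, 11, 12, 13} must be used), so v4 = 12.
v1, v6, v7 share exactly the 3 values {6, 8, 13}; by pigeonhole those values go to them, so strike 6, 8, 13 from v2, v5.
So v5 = 11.

11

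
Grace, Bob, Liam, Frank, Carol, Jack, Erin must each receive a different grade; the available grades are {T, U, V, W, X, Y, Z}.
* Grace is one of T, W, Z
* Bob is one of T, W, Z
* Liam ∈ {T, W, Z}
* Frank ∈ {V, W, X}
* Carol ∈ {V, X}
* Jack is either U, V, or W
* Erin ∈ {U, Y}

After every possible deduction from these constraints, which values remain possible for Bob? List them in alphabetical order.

T, W, Z

The 7 variables draw from only 7 values {T, U, V, W, X, Y, Z}, so each is used; only Erin can be Y, hence Erin = Y.
The 6 still-open variables draw from only 6 values {T, U, V, W, X, Z}, so each is used; only Jack can be U, hence Jack = U.
Grace, Bob, Liam between them cover only {T, W, Z} — a naked triple. Remove those values from Frank.
No further eliminations apply; Bob can still be any of T, W, Z.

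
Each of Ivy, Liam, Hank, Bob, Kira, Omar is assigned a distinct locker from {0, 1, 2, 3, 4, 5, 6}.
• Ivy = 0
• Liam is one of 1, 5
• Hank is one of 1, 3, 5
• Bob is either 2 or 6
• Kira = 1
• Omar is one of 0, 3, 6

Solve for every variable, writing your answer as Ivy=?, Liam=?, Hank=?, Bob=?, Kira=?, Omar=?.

Ivy=0, Liam=5, Hank=3, Bob=2, Kira=1, Omar=6

Ivy has just one choice, so Ivy = 0. Eliminate 0 elsewhere: Omar.
That leaves Kira = 1. So Liam, Hank can't be 1.
Liam must be 5 (only option left). Strike 5 from Hank.
That leaves Hank = 3. Strike 3 from Omar.
Omar has just one choice, so Omar = 6. Remove 6 from Bob.
Bob has just one choice, so Bob = 2.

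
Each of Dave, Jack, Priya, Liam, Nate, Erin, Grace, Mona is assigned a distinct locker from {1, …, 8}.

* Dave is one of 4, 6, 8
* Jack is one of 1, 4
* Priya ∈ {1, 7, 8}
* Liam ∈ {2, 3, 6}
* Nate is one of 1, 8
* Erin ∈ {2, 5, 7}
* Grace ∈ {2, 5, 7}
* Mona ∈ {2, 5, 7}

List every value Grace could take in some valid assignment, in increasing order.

2, 5, 7

The 8 variables draw from only 8 values {1, 2, 3, 4, 5, 6, 7, 8}, so each is used; only Liam can be 3, hence Liam = 3.
The 7 still-open variables together cover exactly {1, 2, 4, 5, 6, 7, 8} — 7 values for 7 variables — and 6 appears only in Dave's list, so Dave = 6.
The 6 still-open variables draw from only 6 values {1, 2, 4, 5, 7, 8}, so each is used; only Jack can be 4, hence Jack = 4.
The 3 variables Erin, Grace, Mona are confined to {2, 5, 7}, which locks those values in; drop them from Priya.
No further eliminations apply; Grace can still be any of 2, 5, 7.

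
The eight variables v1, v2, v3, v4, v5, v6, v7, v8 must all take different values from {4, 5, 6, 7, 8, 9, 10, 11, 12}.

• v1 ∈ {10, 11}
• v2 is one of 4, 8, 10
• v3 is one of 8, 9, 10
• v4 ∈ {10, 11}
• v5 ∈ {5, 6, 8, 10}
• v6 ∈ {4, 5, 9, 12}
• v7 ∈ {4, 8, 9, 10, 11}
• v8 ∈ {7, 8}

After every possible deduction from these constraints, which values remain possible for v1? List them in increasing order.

The 2 variables v1 and v4 are confined to {10, 11}, which locks those values in; drop them from v2, v3, v5, v7.
v2, v3, v7 between them cover only {4, 8, 9} — a naked triple. Remove those values from v5, v6, v8.
v8's domain is down to {7}, so v8 = 7.
No further eliminations apply; v1 can still be any of 10, 11.

10, 11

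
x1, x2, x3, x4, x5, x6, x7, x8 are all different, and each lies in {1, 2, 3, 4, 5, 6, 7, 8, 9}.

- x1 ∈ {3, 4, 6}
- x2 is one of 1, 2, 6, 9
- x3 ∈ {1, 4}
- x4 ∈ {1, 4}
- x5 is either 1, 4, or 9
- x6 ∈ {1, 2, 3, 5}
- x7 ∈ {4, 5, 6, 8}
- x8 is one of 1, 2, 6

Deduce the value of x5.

9

Among the 8 variables, 8 fits only x7 (and all 8 values in {1, 2, 3, 4, 5, 6, 8, 9} must be used), so x7 = 8.
The 7 still-open variables together cover exactly {1, 2, 3, 4, 5, 6, 9} — 7 values for 7 variables — and 5 appears only in x6's list, so x6 = 5.
The 6 still-open variables together cover exactly {1, 2, 3, 4, 6, 9} — 6 values for 6 variables — and 3 appears only in x1's list, so x1 = 3.
x3 and x4 share exactly the 2 values {1, 4}; by pigeonhole those values go to them, so strike 1, 4 from x2, x5, x8.
So x5 = 9.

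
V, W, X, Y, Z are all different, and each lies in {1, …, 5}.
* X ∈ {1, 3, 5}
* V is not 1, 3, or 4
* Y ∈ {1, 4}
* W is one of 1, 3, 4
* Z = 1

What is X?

Z has just one choice, so Z = 1. Eliminate 1 elsewhere: W, X, Y.
That leaves Y = 4. Eliminate 4 elsewhere: W.
That leaves W = 3. Eliminate 3 elsewhere: X.
So X = 5.

5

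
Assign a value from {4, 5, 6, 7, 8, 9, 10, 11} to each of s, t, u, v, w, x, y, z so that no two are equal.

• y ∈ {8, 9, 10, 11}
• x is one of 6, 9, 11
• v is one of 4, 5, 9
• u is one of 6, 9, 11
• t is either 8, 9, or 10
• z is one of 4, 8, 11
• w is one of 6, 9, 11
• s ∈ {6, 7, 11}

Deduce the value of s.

Among the 8 variables, 5 fits only v (and all 8 values in {4, 5, 6, 7, 8, 9, 10, 11} must be used), so v = 5.
The 7 still-open variables together cover exactly {4, 6, 7, 8, 9, 10, 11} — 7 values for 7 variables — and 4 appears only in z's list, so z = 4.
The 6 still-open variables together cover exactly {6, 7, 8, 9, 10, 11} — 6 values for 6 variables — and 7 appears only in s's list, so s = 7.

7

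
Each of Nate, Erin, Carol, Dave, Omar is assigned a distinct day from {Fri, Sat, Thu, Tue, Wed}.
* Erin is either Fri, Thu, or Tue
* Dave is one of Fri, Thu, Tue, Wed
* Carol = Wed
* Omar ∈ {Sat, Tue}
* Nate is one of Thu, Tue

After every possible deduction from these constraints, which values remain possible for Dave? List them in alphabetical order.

Carol's domain is down to {Wed}, so Carol = Wed. Eliminate Wed elsewhere: Dave.
Among the 4 still-open variables, Sat fits only Omar (and all 4 values in {Fri, Sat, Thu, Tue} must be used), so Omar = Sat.
No further eliminations apply; Dave can still be any of Fri, Thu, Tue.

Fri, Thu, Tue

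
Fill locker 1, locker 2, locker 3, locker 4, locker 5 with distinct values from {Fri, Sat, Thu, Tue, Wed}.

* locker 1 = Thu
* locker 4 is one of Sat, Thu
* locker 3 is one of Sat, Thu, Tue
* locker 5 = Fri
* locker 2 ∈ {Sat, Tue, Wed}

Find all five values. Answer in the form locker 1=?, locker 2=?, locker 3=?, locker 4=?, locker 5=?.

locker 1's domain is down to {Thu}, so locker 1 = Thu. So locker 3, locker 4 can't be Thu.
That leaves locker 4 = Sat. So locker 2, locker 3 can't be Sat.
locker 5's domain is down to {Fri}, so locker 5 = Fri.
locker 3 must be Tue (only option left). Strike Tue from locker 2.
That leaves locker 2 = Wed.

locker 1=Thu, locker 2=Wed, locker 3=Tue, locker 4=Sat, locker 5=Fri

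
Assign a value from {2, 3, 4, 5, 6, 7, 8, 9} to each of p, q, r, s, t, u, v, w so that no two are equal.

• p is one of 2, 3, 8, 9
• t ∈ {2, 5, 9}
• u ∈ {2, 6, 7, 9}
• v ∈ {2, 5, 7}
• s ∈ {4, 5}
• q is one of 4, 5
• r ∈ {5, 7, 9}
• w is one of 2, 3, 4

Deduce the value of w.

3

The 8 variables draw from only 8 values {2, 3, 4, 5, 6, 7, 8, 9}, so each is used; only u can be 6, hence u = 6.
The 7 still-open variables together cover exactly {2, 3, 4, 5, 7, 8, 9} — 7 values for 7 variables — and 8 appears only in p's list, so p = 8.
Among the 6 still-open variables, 3 fits only w (and all 6 values in {2, 3, 4, 5, 7, 9} must be used), so w = 3.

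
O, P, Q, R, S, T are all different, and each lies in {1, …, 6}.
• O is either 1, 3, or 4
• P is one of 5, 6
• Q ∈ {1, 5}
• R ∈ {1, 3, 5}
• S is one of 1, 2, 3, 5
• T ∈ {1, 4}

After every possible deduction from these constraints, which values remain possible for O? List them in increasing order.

1, 3, 4

Among the 6 variables, 2 fits only S (and all 6 values in {1, 2, 3, 4, 5, 6} must be used), so S = 2.
The 5 still-open variables together cover exactly {1, 3, 4, 5, 6} — 5 values for 5 variables — and 6 appears only in P's list, so P = 6.
No further eliminations apply; O can still be any of 1, 3, 4.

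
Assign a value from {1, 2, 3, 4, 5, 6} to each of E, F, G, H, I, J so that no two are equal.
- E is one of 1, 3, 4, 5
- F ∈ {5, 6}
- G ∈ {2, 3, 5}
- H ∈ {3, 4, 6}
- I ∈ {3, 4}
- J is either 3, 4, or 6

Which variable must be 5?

The 6 variables draw from only 6 values {1, 2, 3, 4, 5, 6}, so each is used; only E can be 1, hence E = 1.
The 5 still-open variables together cover exactly {2, 3, 4, 5, 6} — 5 values for 5 variables — and 2 appears only in G's list, so G = 2.
The 4 still-open variables together cover exactly {3, 4, 5, 6} — 4 values for 4 variables — and 5 appears only in F's list, so F = 5.

F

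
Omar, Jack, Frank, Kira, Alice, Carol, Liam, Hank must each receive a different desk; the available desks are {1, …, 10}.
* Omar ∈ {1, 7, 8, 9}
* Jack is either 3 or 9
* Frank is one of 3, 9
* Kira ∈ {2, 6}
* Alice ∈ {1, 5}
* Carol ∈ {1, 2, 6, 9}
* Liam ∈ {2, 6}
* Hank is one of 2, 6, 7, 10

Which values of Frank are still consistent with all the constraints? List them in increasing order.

Jack and Frank between them cover only {3, 9} — a naked pair. Remove those values from Omar, Carol.
The 2 variables Kira and Liam are confined to {2, 6}, which locks those values in; drop them from Carol, Hank.
Carol has just one choice, so Carol = 1. Remove 1 from Omar, Alice.
Alice has just one choice, so Alice = 5.
No further eliminations apply; Frank can still be any of 3, 9.

3, 9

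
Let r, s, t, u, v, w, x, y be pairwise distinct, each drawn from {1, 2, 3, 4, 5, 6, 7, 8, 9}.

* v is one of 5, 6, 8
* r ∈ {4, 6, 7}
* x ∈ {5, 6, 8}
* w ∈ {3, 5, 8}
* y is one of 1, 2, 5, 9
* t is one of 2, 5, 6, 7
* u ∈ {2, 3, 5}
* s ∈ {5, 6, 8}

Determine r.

s, v, x between them cover only {5, 6, 8} — a naked triple. Remove those values from r, t, u, w, y.
w has just one choice, so w = 3. Strike 3 from u.
u must be 2 (only option left). Remove 2 from t, y.
t's domain is down to {7}, so t = 7. Strike 7 from r.
So r = 4.

4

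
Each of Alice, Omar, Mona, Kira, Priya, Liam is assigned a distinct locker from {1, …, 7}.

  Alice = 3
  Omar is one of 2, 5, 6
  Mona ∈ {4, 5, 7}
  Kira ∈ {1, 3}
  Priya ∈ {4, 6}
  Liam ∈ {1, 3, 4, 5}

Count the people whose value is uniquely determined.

Alice must be 3 (only option left). Strike 3 from Kira, Liam.
Kira must be 1 (only option left). Strike 1 from Liam.
Determined: Alice=3, Kira=1. The other people each still have more than one consistent value. That makes 2.

2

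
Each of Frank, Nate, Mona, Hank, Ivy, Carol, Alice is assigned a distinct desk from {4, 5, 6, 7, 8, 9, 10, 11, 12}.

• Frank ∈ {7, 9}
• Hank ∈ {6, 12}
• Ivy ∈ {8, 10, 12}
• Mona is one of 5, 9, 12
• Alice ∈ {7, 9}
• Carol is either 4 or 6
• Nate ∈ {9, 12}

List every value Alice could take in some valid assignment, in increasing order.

The 2 variables Frank and Alice are confined to {7, 9}, which locks those values in; drop them from Nate, Mona.
Nate's domain is down to {12}, so Nate = 12. Strike 12 from Mona, Hank, Ivy.
That leaves Mona = 5.
Hank has just one choice, so Hank = 6. So Carol can't be 6.
Carol has just one choice, so Carol = 4.
No further eliminations apply; Alice can still be any of 7, 9.

7, 9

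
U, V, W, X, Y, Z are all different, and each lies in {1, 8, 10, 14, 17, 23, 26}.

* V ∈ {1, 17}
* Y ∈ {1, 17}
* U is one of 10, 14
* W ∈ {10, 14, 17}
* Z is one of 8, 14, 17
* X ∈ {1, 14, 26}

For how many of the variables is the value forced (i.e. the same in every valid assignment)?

The 6 variables draw from only 6 values {1, 8, 10, 14, 17, 26}, so each is used; only Z can be 8, hence Z = 8.
Among the 5 still-open variables, 26 fits only X (and all 5 values in {1, 10, 14, 17, 26} must be used), so X = 26.
The 2 variables V and Y are confined to {1, 17}, which locks those values in; drop them from W.
Determined: X=26, Z=8. The other variables each still have more than one consistent value. That makes 2.

2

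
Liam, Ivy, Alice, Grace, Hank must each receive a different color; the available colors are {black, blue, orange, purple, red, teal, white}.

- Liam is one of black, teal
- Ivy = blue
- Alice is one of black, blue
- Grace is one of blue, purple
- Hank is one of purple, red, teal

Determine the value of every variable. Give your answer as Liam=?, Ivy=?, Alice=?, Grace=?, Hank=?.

Liam=teal, Ivy=blue, Alice=black, Grace=purple, Hank=red

Ivy's domain is down to {blue}, so Ivy = blue. So Alice, Grace can't be blue.
Alice has just one choice, so Alice = black. Strike black from Liam.
Grace has just one choice, so Grace = purple. Strike purple from Hank.
Liam has just one choice, so Liam = teal. So Hank can't be teal.
Hank has just one choice, so Hank = red.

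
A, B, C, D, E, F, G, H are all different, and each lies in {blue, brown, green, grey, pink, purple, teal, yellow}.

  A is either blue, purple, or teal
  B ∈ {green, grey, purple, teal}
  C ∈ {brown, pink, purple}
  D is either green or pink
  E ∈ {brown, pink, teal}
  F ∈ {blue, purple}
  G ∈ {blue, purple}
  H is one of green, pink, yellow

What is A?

teal

The 8 variables draw from only 8 values {blue, brown, green, grey, pink, purple, teal, yellow}, so each is used; only B can be grey, hence B = grey.
The 7 still-open variables draw from only 7 values {blue, brown, green, pink, purple, teal, yellow}, so each is used; only H can be yellow, hence H = yellow.
Among the 6 still-open variables, green fits only D (and all 6 values in {blue, brown, green, pink, purple, teal} must be used), so D = green.
F and G share exactly the 2 values {blue, purple}; by pigeonhole those values go to them, so strike blue, purple from A, C.
So A = teal.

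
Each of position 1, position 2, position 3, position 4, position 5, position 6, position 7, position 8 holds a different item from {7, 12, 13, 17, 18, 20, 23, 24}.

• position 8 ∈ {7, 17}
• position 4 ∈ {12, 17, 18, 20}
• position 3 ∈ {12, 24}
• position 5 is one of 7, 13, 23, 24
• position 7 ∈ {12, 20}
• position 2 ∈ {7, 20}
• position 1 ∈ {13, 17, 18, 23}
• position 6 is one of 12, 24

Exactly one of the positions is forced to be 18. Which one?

position 4

The 2 variables position 3 and position 6 are confined to {12, 24}, which locks those values in; drop them from position 4, position 5, position 7.
position 7 must be 20 (only option left). Eliminate 20 elsewhere: position 2, position 4.
position 2's domain is down to {7}, so position 2 = 7. Remove 7 from position 5, position 8.
That leaves position 8 = 17. So position 1, position 4 can't be 17.
So 18 goes to position 4.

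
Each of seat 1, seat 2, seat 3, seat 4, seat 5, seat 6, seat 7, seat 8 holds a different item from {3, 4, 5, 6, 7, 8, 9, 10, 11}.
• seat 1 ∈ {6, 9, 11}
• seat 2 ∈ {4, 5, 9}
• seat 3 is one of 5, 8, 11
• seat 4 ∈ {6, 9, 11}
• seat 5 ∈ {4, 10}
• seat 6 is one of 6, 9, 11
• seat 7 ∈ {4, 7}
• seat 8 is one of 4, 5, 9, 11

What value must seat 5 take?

The 8 variables together cover exactly {4, 5, 6, 7, 8, 9, 10, 11} — 8 values for 8 variables — and 7 appears only in seat 7's list, so seat 7 = 7.
Among the 7 still-open variables, 8 fits only seat 3 (and all 7 values in {4, 5, 6, 8, 9, 10, 11} must be used), so seat 3 = 8.
Among the 6 still-open variables, 10 fits only seat 5 (and all 6 values in {4, 5, 6, 9, 10, 11} must be used), so seat 5 = 10.

10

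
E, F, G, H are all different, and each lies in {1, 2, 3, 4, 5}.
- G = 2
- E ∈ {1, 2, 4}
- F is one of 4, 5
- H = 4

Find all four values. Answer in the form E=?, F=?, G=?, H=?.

E=1, F=5, G=2, H=4

G has just one choice, so G = 2. Eliminate 2 elsewhere: E.
H has just one choice, so H = 4. Strike 4 from E, F.
E must be 1 (only option left).
F must be 5 (only option left).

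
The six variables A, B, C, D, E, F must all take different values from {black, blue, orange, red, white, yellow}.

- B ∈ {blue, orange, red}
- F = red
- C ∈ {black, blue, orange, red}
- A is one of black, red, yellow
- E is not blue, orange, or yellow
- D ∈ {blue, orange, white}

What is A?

F must be red (only option left). Eliminate red elsewhere: A, B, C, E.
The 5 still-open variables draw from only 5 values {black, blue, orange, white, yellow}, so each is used; only A can be yellow, hence A = yellow.

yellow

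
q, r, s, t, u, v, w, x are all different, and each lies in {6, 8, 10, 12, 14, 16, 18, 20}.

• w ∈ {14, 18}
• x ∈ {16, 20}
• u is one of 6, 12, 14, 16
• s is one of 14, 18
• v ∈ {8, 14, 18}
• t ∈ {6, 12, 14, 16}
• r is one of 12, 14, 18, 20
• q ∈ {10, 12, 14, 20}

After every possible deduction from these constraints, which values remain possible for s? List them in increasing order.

14, 18

The 8 variables together cover exactly {6, 8, 10, 12, 14, 16, 18, 20} — 8 values for 8 variables — and 8 appears only in v's list, so v = 8.
Among the 7 still-open variables, 10 fits only q (and all 7 values in {6, 10, 12, 14, 16, 18, 20} must be used), so q = 10.
s and w between them cover only {14, 18} — a naked pair. Remove those values from r, t, u.
No further eliminations apply; s can still be any of 14, 18.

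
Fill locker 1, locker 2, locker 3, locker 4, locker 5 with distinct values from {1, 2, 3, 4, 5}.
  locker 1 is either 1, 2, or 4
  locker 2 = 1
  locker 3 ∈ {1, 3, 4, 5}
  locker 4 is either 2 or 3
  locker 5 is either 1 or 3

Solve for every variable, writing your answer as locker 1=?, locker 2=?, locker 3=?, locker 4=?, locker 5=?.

locker 1=4, locker 2=1, locker 3=5, locker 4=2, locker 5=3

locker 2 must be 1 (only option left). Strike 1 from locker 1, locker 3, locker 5.
locker 5 has just one choice, so locker 5 = 3. So locker 3, locker 4 can't be 3.
locker 4 has just one choice, so locker 4 = 2. Remove 2 from locker 1.
locker 1's domain is down to {4}, so locker 1 = 4. Remove 4 from locker 3.
That leaves locker 3 = 5.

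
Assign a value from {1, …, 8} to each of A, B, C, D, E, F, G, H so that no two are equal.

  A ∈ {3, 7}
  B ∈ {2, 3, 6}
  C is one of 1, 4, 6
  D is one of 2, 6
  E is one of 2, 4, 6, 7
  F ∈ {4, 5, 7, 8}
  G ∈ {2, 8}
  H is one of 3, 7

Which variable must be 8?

Among the 8 variables, 1 fits only C (and all 8 values in {1, 2, 3, 4, 5, 6, 7, 8} must be used), so C = 1.
The 7 still-open variables draw from only 7 values {2, 3, 4, 5, 6, 7, 8}, so each is used; only F can be 5, hence F = 5.
The 6 still-open variables together cover exactly {2, 3, 4, 6, 7, 8} — 6 values for 6 variables — and 4 appears only in E's list, so E = 4.
The 5 still-open variables together cover exactly {2, 3, 6, 7, 8} — 5 values for 5 variables — and 8 appears only in G's list, so G = 8.

G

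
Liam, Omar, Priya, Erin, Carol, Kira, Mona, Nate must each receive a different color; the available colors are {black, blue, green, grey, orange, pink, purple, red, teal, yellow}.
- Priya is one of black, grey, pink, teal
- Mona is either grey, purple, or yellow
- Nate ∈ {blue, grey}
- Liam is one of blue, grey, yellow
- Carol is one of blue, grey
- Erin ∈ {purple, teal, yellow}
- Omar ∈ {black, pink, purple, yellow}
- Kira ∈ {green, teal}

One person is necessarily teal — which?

Erin

The 8 variables together cover exactly {black, blue, green, grey, pink, purple, teal, yellow} — 8 values for 8 variables — and green appears only in Kira's list, so Kira = green.
Carol and Nate between them cover only {blue, grey} — a naked pair. Remove those values from Liam, Priya, Mona.
That leaves Liam = yellow. Remove yellow from Omar, Erin, Mona.
Mona must be purple (only option left). Remove purple from Omar, Erin.
So teal goes to Erin.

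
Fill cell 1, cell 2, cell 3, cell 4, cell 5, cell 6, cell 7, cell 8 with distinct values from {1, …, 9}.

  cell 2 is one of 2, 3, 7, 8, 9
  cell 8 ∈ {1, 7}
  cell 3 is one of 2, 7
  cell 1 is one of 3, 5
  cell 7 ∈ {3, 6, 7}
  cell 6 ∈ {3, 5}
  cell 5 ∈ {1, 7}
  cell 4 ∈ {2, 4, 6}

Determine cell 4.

cell 1 and cell 6 share exactly the 2 values {3, 5}; by pigeonhole those values go to them, so strike 3, 5 from cell 2, cell 7.
The 2 variables cell 5 and cell 8 are confined to {1, 7}, which locks those values in; drop them from cell 2, cell 3, cell 7.
cell 3 must be 2 (only option left). Remove 2 from cell 2, cell 4.
cell 7's domain is down to {6}, so cell 7 = 6. So cell 4 can't be 6.
So cell 4 = 4.

4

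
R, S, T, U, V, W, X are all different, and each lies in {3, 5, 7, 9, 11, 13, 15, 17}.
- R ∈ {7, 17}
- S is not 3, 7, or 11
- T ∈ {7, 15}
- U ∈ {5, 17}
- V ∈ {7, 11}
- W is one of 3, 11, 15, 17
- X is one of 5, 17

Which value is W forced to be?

U and X share exactly the 2 values {5, 17}; by pigeonhole those values go to them, so strike 5, 17 from R, S, W.
That leaves R = 7. Strike 7 from T, V.
T's domain is down to {15}, so T = 15. Remove 15 from S, W.
V has just one choice, so V = 11. Eliminate 11 elsewhere: W.
So W = 3.

3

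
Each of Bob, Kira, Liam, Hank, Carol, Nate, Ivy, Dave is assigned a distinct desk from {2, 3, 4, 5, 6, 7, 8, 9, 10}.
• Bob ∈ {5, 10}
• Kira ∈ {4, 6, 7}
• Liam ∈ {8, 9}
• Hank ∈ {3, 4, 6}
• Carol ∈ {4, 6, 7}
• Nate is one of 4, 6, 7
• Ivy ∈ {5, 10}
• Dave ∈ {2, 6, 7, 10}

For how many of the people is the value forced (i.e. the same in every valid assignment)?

Bob and Ivy between them cover only {5, 10} — a naked pair. Remove those values from Dave.
The 3 variables Kira, Carol, Nate are confined to {4, 6, 7}, which locks those values in; drop them from Hank, Dave.
Hank has just one choice, so Hank = 3.
That leaves Dave = 2.
Determined: Hank=3, Dave=2. The other people each still have more than one consistent value. That makes 2.

2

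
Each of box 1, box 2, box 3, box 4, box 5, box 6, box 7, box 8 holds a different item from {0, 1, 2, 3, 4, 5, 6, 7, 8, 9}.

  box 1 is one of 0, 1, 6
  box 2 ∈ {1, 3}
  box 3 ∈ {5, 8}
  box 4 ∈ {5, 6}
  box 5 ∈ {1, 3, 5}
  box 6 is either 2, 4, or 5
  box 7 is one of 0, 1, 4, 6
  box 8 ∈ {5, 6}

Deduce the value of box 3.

8

Among the 8 variables, 2 fits only box 6 (and all 8 values in {0, 1, 2, 3, 4, 5, 6, 8} must be used), so box 6 = 2.
The 7 still-open variables draw from only 7 values {0, 1, 3, 4, 5, 6, 8}, so each is used; only box 7 can be 4, hence box 7 = 4.
The 6 still-open variables draw from only 6 values {0, 1, 3, 5, 6, 8}, so each is used; only box 1 can be 0, hence box 1 = 0.
Among the 5 still-open variables, 8 fits only box 3 (and all 5 values in {1, 3, 5, 6, 8} must be used), so box 3 = 8.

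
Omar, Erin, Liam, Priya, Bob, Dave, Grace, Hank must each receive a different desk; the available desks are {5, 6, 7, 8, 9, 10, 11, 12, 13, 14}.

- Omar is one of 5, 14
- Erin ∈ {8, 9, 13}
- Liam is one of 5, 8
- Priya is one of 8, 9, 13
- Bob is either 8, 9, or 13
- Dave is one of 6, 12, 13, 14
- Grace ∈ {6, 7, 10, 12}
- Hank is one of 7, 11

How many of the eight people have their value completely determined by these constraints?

The 3 variables Erin, Priya, Bob are confined to {8, 9, 13}, which locks those values in; drop them from Liam, Dave.
Liam has just one choice, so Liam = 5. Strike 5 from Omar.
Omar's domain is down to {14}, so Omar = 14. Strike 14 from Dave.
Determined: Omar=14, Liam=5. The other people each still have more than one consistent value. That makes 2.

2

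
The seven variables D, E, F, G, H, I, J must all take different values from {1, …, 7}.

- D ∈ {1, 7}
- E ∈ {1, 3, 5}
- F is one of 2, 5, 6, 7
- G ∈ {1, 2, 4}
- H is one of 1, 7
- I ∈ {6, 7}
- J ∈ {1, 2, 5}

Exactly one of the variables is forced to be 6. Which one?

The 7 variables draw from only 7 values {1, 2, 3, 4, 5, 6, 7}, so each is used; only E can be 3, hence E = 3.
The 6 still-open variables draw from only 6 values {1, 2, 4, 5, 6, 7}, so each is used; only G can be 4, hence G = 4.
The 2 variables D and H are confined to {1, 7}, which locks those values in; drop them from F, I, J.
So 6 goes to I.

I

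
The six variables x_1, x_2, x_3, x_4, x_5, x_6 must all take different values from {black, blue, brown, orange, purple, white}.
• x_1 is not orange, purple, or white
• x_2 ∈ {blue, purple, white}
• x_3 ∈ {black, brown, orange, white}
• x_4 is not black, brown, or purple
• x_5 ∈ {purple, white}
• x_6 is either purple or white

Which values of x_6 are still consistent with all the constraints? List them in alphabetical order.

purple, white

The 2 variables x_5 and x_6 are confined to {purple, white}, which locks those values in; drop them from x_2, x_3, x_4.
x_2 must be blue (only option left). Strike blue from x_1, x_4.
x_4's domain is down to {orange}, so x_4 = orange. Strike orange from x_3.
No further eliminations apply; x_6 can still be any of purple, white.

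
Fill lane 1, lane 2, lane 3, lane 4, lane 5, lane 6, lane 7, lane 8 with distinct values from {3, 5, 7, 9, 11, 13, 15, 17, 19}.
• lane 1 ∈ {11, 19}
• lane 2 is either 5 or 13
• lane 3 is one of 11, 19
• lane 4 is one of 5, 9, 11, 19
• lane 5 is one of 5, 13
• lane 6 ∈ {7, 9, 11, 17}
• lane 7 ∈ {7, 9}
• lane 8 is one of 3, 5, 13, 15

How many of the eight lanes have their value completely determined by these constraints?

lane 1 and lane 3 between them cover only {11, 19} — a naked pair. Remove those values from lane 4, lane 6.
lane 2 and lane 5 share exactly the 2 values {5, 13}; by pigeonhole those values go to them, so strike 5, 13 from lane 4, lane 8.
lane 4 has just one choice, so lane 4 = 9. Remove 9 from lane 6, lane 7.
lane 7's domain is down to {7}, so lane 7 = 7. So lane 6 can't be 7.
That leaves lane 6 = 17.
Determined: lane 4=9, lane 6=17, lane 7=7. The other lanes each still have more than one consistent value. That makes 3.

3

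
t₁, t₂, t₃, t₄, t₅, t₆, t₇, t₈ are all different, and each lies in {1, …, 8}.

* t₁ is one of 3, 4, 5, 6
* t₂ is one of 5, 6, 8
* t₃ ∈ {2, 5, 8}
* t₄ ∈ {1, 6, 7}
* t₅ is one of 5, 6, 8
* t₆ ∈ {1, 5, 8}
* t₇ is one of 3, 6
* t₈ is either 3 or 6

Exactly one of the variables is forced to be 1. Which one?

Among the 8 variables, 2 fits only t₃ (and all 8 values in {1, 2, 3, 4, 5, 6, 7, 8} must be used), so t₃ = 2.
The 7 still-open variables together cover exactly {1, 3, 4, 5, 6, 7, 8} — 7 values for 7 variables — and 4 appears only in t₁'s list, so t₁ = 4.
The 6 still-open variables together cover exactly {1, 3, 5, 6, 7, 8} — 6 values for 6 variables — and 7 appears only in t₄'s list, so t₄ = 7.
Among the 5 still-open variables, 1 fits only t₆ (and all 5 values in {1, 3, 5, 6, 8} must be used), so t₆ = 1.

t₆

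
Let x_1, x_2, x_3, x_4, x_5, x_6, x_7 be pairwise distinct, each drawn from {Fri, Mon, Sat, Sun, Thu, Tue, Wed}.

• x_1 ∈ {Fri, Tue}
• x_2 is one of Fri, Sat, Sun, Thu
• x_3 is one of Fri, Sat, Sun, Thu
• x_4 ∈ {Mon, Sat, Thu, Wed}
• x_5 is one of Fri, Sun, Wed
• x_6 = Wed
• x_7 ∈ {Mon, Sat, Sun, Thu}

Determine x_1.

Tue

x_6 must be Wed (only option left). Remove Wed from x_4, x_5.
The 6 still-open variables together cover exactly {Fri, Mon, Sat, Sun, Thu, Tue} — 6 values for 6 variables — and Tue appears only in x_1's list, so x_1 = Tue.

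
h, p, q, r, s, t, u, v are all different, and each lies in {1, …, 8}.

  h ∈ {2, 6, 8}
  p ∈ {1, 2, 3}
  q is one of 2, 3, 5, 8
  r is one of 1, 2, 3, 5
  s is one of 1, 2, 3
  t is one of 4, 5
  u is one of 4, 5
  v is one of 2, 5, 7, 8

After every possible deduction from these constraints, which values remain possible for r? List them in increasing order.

Among the 8 variables, 6 fits only h (and all 8 values in {1, 2, 3, 4, 5, 6, 7, 8} must be used), so h = 6.
The 7 still-open variables draw from only 7 values {1, 2, 3, 4, 5, 7, 8}, so each is used; only v can be 7, hence v = 7.
The 6 still-open variables draw from only 6 values {1, 2, 3, 4, 5, 8}, so each is used; only q can be 8, hence q = 8.
The 2 variables t and u are confined to {4, 5}, which locks those values in; drop them from r.
No further eliminations apply; r can still be any of 1, 2, 3.

1, 2, 3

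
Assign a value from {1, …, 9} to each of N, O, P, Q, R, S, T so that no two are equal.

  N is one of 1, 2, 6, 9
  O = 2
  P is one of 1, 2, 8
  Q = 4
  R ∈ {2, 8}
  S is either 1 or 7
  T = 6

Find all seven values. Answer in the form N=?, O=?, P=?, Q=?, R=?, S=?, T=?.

O has just one choice, so O = 2. Strike 2 from N, P, R.
That leaves Q = 4.
R must be 8 (only option left). Eliminate 8 elsewhere: P.
T's domain is down to {6}, so T = 6. Strike 6 from N.
P's domain is down to {1}, so P = 1. So N, S can't be 1.
That leaves S = 7.
That leaves N = 9.

N=9, O=2, P=1, Q=4, R=8, S=7, T=6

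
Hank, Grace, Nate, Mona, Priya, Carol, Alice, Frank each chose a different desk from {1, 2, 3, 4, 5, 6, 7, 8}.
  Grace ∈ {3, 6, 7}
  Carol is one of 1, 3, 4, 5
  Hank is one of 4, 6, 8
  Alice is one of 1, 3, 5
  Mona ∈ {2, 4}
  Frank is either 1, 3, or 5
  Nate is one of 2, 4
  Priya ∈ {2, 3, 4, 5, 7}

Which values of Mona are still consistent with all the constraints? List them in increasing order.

Among the 8 variables, 8 fits only Hank (and all 8 values in {1, 2, 3, 4, 5, 6, 7, 8} must be used), so Hank = 8.
The 7 still-open variables draw from only 7 values {1, 2, 3, 4, 5, 6, 7}, so each is used; only Grace can be 6, hence Grace = 6.
The 6 still-open variables together cover exactly {1, 2, 3, 4, 5, 7} — 6 values for 6 variables — and 7 appears only in Priya's list, so Priya = 7.
Nate and Mona between them cover only {2, 4} — a naked pair. Remove those values from Carol.
No further eliminations apply; Mona can still be any of 2, 4.

2, 4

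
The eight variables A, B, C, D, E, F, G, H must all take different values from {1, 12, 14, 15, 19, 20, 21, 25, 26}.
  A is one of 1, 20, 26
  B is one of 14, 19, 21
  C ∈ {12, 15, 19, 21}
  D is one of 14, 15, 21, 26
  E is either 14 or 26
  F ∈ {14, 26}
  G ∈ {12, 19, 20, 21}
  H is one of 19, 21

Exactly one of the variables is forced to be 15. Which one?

D

The 8 variables draw from only 8 values {1, 12, 14, 15, 19, 20, 21, 26}, so each is used; only A can be 1, hence A = 1.
Among the 7 still-open variables, 20 fits only G (and all 7 values in {12, 14, 15, 19, 20, 21, 26} must be used), so G = 20.
The 6 still-open variables draw from only 6 values {12, 14, 15, 19, 21, 26}, so each is used; only C can be 12, hence C = 12.
The 5 still-open variables together cover exactly {14, 15, 19, 21, 26} — 5 values for 5 variables — and 15 appears only in D's list, so D = 15.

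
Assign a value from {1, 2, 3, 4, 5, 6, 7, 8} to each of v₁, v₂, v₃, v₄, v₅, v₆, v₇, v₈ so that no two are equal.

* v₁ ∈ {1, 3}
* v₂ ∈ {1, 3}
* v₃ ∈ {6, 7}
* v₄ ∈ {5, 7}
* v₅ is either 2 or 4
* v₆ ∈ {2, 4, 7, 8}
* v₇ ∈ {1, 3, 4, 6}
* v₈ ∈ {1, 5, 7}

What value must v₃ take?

6

Among the 8 variables, 8 fits only v₆ (and all 8 values in {1, 2, 3, 4, 5, 6, 7, 8} must be used), so v₆ = 8.
The 7 still-open variables together cover exactly {1, 2, 3, 4, 5, 6, 7} — 7 values for 7 variables — and 2 appears only in v₅'s list, so v₅ = 2.
Among the 6 still-open variables, 4 fits only v₇ (and all 6 values in {1, 3, 4, 5, 6, 7} must be used), so v₇ = 4.
Among the 5 still-open variables, 6 fits only v₃ (and all 5 values in {1, 3, 5, 6, 7} must be used), so v₃ = 6.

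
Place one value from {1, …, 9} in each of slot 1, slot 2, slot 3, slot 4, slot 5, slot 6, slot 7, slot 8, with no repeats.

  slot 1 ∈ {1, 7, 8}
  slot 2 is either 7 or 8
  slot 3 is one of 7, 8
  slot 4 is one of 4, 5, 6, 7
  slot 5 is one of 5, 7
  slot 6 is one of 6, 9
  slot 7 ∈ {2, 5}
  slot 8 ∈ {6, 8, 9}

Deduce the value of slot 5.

The 8 variables draw from only 8 values {1, 2, 4, 5, 6, 7, 8, 9}, so each is used; only slot 1 can be 1, hence slot 1 = 1.
The 7 still-open variables draw from only 7 values {2, 4, 5, 6, 7, 8, 9}, so each is used; only slot 7 can be 2, hence slot 7 = 2.
The 6 still-open variables draw from only 6 values {4, 5, 6, 7, 8, 9}, so each is used; only slot 4 can be 4, hence slot 4 = 4.
The 5 still-open variables draw from only 5 values {5, 6, 7, 8, 9}, so each is used; only slot 5 can be 5, hence slot 5 = 5.

5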